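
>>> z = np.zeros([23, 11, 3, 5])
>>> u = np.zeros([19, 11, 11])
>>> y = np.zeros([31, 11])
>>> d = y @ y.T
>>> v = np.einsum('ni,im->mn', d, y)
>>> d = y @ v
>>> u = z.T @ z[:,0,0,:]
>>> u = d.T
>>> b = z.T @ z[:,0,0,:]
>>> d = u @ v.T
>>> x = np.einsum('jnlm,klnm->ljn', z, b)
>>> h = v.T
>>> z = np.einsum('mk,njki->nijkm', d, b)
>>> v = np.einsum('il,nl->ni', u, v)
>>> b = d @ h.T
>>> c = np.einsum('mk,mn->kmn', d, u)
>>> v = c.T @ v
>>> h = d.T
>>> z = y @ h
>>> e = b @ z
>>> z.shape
(31, 31)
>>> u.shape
(31, 31)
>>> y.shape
(31, 11)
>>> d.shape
(31, 11)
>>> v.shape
(31, 31, 31)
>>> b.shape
(31, 31)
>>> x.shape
(3, 23, 11)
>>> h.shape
(11, 31)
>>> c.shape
(11, 31, 31)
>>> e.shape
(31, 31)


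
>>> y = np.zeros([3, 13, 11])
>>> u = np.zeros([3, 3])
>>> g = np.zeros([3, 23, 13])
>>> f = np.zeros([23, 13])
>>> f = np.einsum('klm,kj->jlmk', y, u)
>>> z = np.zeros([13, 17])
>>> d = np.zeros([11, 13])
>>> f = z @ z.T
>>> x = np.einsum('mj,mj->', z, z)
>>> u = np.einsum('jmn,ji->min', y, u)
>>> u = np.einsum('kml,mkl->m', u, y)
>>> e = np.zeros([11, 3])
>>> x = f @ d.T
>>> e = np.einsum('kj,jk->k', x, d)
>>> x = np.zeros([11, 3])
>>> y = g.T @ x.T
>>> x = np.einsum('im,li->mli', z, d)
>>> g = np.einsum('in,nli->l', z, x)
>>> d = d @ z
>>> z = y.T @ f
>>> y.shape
(13, 23, 11)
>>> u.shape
(3,)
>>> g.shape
(11,)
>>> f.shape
(13, 13)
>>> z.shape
(11, 23, 13)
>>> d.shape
(11, 17)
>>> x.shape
(17, 11, 13)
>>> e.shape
(13,)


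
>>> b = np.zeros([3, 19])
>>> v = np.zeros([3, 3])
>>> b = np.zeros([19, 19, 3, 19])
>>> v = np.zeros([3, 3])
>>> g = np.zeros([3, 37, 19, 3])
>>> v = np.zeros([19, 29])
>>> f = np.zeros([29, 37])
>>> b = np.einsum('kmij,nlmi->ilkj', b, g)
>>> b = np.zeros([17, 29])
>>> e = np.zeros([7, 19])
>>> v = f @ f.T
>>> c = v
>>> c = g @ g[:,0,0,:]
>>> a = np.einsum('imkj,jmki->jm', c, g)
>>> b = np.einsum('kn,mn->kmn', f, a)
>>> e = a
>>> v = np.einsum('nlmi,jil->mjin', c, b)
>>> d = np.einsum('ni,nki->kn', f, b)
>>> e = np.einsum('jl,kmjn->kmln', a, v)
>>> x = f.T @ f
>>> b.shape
(29, 3, 37)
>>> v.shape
(19, 29, 3, 3)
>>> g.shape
(3, 37, 19, 3)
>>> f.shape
(29, 37)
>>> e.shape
(19, 29, 37, 3)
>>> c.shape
(3, 37, 19, 3)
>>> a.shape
(3, 37)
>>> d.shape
(3, 29)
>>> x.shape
(37, 37)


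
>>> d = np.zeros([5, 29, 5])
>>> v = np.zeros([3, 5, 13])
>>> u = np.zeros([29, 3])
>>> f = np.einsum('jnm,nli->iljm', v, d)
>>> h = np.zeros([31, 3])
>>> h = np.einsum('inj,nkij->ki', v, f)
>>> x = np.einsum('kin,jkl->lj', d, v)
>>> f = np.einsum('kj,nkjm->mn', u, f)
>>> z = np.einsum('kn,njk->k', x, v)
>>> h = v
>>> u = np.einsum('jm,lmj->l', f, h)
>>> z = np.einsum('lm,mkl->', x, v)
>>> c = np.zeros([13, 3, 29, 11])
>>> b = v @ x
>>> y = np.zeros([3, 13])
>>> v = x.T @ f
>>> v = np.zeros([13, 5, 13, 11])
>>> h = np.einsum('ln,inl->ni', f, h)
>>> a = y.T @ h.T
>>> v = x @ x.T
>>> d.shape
(5, 29, 5)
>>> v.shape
(13, 13)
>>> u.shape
(3,)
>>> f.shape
(13, 5)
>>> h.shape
(5, 3)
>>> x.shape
(13, 3)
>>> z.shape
()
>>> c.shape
(13, 3, 29, 11)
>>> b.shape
(3, 5, 3)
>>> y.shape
(3, 13)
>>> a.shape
(13, 5)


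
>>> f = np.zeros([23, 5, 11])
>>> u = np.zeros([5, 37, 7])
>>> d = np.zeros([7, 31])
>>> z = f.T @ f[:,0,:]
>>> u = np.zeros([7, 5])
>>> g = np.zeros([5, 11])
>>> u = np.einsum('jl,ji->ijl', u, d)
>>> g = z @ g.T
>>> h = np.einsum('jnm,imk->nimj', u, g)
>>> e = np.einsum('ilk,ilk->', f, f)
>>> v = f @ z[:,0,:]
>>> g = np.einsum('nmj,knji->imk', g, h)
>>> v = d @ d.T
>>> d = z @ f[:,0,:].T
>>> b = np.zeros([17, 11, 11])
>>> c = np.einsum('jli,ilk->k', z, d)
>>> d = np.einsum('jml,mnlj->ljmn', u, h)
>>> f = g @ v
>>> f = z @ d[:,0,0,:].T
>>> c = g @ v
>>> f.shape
(11, 5, 5)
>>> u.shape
(31, 7, 5)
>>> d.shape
(5, 31, 7, 11)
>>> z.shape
(11, 5, 11)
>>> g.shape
(31, 5, 7)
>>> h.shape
(7, 11, 5, 31)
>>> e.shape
()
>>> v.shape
(7, 7)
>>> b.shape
(17, 11, 11)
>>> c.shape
(31, 5, 7)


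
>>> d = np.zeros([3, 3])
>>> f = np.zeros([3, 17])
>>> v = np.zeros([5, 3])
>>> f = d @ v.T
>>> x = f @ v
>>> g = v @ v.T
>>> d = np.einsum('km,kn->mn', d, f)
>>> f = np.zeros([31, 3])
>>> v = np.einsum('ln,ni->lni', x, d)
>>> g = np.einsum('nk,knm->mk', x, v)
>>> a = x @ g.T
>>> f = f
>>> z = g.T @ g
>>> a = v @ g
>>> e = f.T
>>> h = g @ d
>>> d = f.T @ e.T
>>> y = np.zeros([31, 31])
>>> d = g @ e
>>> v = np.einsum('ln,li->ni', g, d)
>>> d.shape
(5, 31)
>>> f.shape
(31, 3)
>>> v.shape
(3, 31)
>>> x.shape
(3, 3)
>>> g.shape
(5, 3)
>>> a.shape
(3, 3, 3)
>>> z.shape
(3, 3)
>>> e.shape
(3, 31)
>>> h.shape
(5, 5)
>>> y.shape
(31, 31)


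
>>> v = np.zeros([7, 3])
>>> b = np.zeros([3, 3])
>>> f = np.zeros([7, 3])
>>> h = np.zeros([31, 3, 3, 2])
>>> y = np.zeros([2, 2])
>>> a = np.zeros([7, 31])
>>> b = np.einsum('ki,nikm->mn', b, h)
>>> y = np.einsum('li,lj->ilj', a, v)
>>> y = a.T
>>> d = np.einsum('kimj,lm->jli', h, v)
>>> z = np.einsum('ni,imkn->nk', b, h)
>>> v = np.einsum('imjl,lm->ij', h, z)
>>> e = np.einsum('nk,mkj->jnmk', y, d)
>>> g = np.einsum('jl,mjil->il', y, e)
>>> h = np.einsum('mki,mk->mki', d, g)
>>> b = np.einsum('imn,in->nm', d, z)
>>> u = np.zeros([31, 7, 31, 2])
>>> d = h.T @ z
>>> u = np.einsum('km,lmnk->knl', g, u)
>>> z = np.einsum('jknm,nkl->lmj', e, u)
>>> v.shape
(31, 3)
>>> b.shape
(3, 7)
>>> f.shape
(7, 3)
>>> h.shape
(2, 7, 3)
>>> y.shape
(31, 7)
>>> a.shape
(7, 31)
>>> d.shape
(3, 7, 3)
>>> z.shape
(31, 7, 3)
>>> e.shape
(3, 31, 2, 7)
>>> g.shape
(2, 7)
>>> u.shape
(2, 31, 31)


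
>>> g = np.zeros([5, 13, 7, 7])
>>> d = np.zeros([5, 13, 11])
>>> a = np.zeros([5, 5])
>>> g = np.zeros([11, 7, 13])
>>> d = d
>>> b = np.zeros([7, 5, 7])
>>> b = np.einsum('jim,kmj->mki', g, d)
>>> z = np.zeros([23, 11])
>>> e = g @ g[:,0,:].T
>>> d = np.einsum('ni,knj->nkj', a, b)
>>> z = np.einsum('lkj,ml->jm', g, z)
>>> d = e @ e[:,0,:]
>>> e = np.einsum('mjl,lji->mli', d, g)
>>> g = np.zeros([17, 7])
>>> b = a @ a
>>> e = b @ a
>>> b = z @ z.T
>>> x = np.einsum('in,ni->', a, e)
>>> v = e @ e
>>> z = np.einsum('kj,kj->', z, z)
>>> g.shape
(17, 7)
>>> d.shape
(11, 7, 11)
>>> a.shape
(5, 5)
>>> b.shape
(13, 13)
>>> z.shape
()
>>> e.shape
(5, 5)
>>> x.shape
()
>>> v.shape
(5, 5)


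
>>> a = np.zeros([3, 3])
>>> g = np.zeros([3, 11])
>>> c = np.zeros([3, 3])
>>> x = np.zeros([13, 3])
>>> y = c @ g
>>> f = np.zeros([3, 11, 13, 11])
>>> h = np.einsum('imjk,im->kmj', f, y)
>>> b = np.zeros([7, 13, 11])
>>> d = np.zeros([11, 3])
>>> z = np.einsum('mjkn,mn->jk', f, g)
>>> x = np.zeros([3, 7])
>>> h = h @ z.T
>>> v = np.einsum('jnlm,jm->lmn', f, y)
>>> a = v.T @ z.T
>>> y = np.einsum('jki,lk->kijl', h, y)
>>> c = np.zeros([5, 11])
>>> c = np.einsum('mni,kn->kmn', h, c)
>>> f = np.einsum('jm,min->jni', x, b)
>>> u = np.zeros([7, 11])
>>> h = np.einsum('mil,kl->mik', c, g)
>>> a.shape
(11, 11, 11)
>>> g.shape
(3, 11)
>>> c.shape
(5, 11, 11)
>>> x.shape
(3, 7)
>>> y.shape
(11, 11, 11, 3)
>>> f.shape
(3, 11, 13)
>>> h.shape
(5, 11, 3)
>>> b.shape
(7, 13, 11)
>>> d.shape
(11, 3)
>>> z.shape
(11, 13)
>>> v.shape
(13, 11, 11)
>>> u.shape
(7, 11)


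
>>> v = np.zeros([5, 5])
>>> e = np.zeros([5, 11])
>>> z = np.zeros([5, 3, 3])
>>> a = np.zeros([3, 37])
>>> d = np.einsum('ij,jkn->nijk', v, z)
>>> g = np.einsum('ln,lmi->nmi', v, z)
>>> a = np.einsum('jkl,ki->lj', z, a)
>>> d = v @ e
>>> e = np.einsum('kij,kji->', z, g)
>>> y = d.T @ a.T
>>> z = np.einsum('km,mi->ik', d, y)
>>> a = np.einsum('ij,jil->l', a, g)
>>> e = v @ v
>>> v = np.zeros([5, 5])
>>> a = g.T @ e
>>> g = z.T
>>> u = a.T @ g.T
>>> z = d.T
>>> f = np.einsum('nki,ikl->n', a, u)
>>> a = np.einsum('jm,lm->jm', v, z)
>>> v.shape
(5, 5)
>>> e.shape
(5, 5)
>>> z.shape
(11, 5)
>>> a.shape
(5, 5)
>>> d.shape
(5, 11)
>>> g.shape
(5, 3)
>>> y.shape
(11, 3)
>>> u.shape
(5, 3, 5)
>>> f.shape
(3,)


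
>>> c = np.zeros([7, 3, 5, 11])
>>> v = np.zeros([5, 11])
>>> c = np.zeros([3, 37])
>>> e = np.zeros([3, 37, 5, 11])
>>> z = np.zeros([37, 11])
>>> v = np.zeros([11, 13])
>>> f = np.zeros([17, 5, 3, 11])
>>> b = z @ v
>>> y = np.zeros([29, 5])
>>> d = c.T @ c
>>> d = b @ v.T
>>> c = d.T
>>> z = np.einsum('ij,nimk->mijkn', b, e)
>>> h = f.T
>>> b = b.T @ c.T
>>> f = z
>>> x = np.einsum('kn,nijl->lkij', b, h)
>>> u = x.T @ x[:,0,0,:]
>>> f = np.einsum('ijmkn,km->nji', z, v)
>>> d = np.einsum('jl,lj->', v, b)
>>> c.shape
(11, 37)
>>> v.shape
(11, 13)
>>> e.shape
(3, 37, 5, 11)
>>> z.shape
(5, 37, 13, 11, 3)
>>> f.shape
(3, 37, 5)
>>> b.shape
(13, 11)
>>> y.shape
(29, 5)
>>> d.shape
()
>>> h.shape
(11, 3, 5, 17)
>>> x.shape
(17, 13, 3, 5)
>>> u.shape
(5, 3, 13, 5)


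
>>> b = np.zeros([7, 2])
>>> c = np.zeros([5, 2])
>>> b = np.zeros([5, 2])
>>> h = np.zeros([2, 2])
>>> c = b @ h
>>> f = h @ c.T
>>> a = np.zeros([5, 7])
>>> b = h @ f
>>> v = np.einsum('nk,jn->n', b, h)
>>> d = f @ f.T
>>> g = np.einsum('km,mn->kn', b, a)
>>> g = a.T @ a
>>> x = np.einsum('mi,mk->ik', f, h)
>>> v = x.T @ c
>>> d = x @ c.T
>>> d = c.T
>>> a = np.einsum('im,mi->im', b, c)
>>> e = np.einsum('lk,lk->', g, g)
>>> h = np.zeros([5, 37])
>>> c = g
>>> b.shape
(2, 5)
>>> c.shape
(7, 7)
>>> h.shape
(5, 37)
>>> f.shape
(2, 5)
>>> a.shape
(2, 5)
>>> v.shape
(2, 2)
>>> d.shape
(2, 5)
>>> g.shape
(7, 7)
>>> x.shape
(5, 2)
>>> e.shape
()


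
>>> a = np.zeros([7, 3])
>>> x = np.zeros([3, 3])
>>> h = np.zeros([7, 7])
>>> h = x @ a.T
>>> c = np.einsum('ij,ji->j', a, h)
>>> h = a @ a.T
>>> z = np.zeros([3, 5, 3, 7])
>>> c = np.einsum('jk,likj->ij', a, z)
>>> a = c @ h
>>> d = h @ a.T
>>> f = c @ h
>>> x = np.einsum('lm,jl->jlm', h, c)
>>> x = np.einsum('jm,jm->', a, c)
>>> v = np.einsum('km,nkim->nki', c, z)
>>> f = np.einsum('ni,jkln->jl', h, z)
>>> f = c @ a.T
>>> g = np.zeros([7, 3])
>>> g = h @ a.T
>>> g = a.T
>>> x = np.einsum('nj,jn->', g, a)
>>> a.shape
(5, 7)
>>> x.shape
()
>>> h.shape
(7, 7)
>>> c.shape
(5, 7)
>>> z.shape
(3, 5, 3, 7)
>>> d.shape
(7, 5)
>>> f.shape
(5, 5)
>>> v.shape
(3, 5, 3)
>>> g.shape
(7, 5)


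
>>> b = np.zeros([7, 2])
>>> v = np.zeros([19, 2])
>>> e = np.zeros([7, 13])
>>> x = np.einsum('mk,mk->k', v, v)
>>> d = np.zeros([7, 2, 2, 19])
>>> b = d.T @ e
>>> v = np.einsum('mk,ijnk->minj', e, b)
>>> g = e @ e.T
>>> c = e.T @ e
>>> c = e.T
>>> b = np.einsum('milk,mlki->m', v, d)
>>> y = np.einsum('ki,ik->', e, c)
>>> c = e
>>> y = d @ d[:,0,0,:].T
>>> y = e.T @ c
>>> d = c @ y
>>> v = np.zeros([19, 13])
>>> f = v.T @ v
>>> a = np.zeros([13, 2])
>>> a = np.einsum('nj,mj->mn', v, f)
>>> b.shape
(7,)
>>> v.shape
(19, 13)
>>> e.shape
(7, 13)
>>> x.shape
(2,)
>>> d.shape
(7, 13)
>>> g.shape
(7, 7)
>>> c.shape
(7, 13)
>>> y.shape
(13, 13)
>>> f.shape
(13, 13)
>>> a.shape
(13, 19)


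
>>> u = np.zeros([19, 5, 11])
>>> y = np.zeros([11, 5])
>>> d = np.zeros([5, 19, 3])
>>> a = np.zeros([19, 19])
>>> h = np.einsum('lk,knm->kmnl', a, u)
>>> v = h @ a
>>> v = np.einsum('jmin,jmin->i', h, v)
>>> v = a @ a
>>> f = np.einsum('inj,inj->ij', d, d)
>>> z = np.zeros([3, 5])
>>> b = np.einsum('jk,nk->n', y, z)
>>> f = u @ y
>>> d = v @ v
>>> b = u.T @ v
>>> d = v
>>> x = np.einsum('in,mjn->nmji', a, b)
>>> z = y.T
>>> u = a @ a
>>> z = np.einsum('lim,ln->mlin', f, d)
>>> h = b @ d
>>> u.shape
(19, 19)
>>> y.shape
(11, 5)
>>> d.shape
(19, 19)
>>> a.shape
(19, 19)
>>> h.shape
(11, 5, 19)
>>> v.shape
(19, 19)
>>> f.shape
(19, 5, 5)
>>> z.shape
(5, 19, 5, 19)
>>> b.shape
(11, 5, 19)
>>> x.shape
(19, 11, 5, 19)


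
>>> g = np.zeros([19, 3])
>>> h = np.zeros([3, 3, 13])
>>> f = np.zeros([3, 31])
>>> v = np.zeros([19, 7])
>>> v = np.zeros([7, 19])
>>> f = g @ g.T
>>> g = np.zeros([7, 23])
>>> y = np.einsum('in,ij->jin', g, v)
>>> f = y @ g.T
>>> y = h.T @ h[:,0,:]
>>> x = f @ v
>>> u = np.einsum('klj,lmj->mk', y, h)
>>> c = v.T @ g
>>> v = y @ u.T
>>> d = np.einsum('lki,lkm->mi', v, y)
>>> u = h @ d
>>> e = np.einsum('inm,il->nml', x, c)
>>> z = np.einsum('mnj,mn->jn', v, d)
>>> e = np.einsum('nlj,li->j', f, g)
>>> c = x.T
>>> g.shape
(7, 23)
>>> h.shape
(3, 3, 13)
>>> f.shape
(19, 7, 7)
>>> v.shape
(13, 3, 3)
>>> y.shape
(13, 3, 13)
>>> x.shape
(19, 7, 19)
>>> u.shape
(3, 3, 3)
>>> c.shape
(19, 7, 19)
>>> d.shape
(13, 3)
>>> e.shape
(7,)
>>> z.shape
(3, 3)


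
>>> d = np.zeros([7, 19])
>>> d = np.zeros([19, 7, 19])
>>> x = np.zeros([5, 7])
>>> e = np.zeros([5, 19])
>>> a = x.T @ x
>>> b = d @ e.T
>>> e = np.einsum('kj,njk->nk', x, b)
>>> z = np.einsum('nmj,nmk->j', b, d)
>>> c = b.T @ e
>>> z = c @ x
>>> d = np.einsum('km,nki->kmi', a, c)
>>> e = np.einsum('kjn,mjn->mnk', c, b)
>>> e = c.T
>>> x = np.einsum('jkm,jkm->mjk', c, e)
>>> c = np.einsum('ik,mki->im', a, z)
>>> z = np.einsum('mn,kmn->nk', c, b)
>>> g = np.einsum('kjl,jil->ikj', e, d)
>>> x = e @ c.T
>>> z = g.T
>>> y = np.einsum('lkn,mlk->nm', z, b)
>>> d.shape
(7, 7, 5)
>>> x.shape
(5, 7, 7)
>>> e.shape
(5, 7, 5)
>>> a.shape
(7, 7)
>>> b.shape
(19, 7, 5)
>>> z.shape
(7, 5, 7)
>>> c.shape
(7, 5)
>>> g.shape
(7, 5, 7)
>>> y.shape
(7, 19)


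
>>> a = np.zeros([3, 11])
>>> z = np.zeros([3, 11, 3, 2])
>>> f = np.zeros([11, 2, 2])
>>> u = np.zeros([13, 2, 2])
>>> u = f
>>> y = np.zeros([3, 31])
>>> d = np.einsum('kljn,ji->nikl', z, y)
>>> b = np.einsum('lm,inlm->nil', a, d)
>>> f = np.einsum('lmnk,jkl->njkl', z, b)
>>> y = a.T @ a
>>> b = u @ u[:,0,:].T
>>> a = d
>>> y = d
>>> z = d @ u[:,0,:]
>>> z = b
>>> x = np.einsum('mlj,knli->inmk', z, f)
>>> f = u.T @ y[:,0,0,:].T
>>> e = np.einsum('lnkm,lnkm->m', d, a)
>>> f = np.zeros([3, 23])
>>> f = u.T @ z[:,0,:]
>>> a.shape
(2, 31, 3, 11)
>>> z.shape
(11, 2, 11)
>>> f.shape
(2, 2, 11)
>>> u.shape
(11, 2, 2)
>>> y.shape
(2, 31, 3, 11)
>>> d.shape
(2, 31, 3, 11)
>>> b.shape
(11, 2, 11)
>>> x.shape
(3, 31, 11, 3)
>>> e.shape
(11,)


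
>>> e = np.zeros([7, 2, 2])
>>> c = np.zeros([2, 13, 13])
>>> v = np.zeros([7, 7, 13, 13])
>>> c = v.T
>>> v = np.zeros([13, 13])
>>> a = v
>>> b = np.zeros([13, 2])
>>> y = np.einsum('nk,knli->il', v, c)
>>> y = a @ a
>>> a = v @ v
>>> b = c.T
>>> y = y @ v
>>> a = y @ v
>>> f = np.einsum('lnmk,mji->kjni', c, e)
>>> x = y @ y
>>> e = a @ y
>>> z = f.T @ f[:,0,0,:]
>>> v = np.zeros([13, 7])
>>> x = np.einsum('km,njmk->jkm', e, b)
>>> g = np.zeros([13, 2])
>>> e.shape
(13, 13)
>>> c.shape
(13, 13, 7, 7)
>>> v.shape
(13, 7)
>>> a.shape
(13, 13)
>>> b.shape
(7, 7, 13, 13)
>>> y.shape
(13, 13)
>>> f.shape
(7, 2, 13, 2)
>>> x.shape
(7, 13, 13)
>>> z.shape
(2, 13, 2, 2)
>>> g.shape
(13, 2)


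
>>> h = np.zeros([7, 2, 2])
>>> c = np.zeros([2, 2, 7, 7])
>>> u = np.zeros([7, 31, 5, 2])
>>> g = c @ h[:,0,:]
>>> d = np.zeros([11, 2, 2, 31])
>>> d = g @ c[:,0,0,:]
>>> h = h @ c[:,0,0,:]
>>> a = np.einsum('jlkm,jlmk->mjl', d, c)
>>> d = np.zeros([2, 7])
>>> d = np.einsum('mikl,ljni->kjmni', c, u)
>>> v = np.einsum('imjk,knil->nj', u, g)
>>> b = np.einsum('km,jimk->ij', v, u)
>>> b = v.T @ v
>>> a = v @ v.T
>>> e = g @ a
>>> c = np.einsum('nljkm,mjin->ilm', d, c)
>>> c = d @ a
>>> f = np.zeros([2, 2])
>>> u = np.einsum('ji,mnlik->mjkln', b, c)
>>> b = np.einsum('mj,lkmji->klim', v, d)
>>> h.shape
(7, 2, 7)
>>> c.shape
(7, 31, 2, 5, 2)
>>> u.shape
(7, 5, 2, 2, 31)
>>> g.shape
(2, 2, 7, 2)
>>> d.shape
(7, 31, 2, 5, 2)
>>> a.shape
(2, 2)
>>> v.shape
(2, 5)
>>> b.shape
(31, 7, 2, 2)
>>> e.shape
(2, 2, 7, 2)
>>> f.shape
(2, 2)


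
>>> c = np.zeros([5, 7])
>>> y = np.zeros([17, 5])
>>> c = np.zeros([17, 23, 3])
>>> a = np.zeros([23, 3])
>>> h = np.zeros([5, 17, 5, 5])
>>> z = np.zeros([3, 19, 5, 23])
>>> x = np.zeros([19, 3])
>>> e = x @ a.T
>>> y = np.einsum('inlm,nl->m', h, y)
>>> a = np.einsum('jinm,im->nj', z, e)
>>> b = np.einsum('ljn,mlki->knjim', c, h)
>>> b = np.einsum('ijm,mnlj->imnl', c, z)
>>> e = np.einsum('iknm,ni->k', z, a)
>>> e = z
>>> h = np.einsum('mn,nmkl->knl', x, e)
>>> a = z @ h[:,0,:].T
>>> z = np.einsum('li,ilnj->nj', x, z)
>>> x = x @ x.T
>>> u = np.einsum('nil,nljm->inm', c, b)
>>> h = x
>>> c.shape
(17, 23, 3)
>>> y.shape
(5,)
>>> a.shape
(3, 19, 5, 5)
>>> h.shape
(19, 19)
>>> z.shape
(5, 23)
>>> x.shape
(19, 19)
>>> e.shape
(3, 19, 5, 23)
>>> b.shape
(17, 3, 19, 5)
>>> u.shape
(23, 17, 5)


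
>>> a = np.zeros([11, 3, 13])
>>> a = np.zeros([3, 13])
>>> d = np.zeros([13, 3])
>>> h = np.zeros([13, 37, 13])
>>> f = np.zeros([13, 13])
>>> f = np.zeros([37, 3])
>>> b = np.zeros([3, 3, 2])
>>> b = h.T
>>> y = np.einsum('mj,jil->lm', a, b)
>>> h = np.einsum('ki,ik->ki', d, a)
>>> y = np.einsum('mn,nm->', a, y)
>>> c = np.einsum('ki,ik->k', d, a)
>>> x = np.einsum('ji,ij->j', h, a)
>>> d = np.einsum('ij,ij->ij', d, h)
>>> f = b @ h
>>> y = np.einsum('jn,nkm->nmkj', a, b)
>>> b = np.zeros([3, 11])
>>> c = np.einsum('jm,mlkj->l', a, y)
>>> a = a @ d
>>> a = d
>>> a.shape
(13, 3)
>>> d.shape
(13, 3)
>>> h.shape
(13, 3)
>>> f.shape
(13, 37, 3)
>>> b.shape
(3, 11)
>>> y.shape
(13, 13, 37, 3)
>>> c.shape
(13,)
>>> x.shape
(13,)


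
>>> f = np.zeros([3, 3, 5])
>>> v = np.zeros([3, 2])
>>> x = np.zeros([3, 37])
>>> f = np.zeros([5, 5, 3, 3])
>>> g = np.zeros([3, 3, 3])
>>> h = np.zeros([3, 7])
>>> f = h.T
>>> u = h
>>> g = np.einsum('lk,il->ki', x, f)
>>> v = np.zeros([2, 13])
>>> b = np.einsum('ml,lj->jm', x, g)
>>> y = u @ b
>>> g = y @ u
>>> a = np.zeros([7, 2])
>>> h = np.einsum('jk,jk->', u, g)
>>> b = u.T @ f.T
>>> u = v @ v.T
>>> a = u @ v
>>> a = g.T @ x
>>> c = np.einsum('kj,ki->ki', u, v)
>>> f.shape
(7, 3)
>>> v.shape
(2, 13)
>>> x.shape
(3, 37)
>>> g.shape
(3, 7)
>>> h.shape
()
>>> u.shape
(2, 2)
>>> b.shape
(7, 7)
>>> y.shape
(3, 3)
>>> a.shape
(7, 37)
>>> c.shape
(2, 13)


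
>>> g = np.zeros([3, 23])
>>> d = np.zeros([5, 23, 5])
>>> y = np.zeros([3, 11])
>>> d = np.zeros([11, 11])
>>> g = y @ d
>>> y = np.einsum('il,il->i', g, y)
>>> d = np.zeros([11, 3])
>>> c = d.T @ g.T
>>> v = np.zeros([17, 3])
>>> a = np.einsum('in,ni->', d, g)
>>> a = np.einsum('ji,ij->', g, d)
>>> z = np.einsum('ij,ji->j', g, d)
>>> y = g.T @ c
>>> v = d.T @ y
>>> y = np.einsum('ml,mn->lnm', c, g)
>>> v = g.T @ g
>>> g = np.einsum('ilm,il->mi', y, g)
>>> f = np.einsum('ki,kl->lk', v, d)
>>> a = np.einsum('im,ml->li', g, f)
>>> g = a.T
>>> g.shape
(3, 11)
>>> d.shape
(11, 3)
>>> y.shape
(3, 11, 3)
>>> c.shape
(3, 3)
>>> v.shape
(11, 11)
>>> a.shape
(11, 3)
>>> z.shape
(11,)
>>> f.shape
(3, 11)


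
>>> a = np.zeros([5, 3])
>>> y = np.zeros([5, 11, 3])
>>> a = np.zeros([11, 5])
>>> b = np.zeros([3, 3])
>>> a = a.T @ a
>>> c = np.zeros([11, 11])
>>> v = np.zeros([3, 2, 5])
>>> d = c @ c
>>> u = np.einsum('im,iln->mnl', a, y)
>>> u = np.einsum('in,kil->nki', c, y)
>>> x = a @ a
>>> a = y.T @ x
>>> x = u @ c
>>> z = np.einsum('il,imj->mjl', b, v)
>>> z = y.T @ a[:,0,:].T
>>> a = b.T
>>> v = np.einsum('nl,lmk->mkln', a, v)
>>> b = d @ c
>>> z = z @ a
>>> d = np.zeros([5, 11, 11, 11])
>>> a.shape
(3, 3)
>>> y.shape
(5, 11, 3)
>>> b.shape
(11, 11)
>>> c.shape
(11, 11)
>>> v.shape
(2, 5, 3, 3)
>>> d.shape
(5, 11, 11, 11)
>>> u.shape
(11, 5, 11)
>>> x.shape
(11, 5, 11)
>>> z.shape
(3, 11, 3)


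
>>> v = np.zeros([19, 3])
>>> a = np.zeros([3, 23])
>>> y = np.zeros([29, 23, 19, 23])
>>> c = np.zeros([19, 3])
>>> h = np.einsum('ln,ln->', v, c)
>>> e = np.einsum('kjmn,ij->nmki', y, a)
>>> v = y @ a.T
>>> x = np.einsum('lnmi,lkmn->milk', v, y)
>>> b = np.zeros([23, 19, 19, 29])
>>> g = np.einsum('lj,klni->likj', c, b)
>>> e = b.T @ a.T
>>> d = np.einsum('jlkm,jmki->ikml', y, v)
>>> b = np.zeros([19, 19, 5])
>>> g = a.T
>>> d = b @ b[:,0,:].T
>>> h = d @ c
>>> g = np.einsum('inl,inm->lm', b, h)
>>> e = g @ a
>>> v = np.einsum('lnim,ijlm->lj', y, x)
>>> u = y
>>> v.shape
(29, 3)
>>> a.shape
(3, 23)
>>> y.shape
(29, 23, 19, 23)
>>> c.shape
(19, 3)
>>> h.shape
(19, 19, 3)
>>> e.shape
(5, 23)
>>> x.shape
(19, 3, 29, 23)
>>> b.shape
(19, 19, 5)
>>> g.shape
(5, 3)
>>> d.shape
(19, 19, 19)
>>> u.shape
(29, 23, 19, 23)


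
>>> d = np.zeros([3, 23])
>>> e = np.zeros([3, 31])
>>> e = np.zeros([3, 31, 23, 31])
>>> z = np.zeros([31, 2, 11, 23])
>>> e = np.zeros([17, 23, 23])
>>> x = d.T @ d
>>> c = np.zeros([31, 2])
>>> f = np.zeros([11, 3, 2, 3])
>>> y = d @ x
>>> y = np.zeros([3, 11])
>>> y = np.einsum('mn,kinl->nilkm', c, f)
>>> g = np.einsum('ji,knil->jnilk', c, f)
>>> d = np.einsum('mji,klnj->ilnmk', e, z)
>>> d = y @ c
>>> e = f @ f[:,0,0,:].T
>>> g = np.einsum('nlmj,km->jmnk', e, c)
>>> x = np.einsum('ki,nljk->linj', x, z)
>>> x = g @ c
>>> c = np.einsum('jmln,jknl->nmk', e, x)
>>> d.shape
(2, 3, 3, 11, 2)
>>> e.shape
(11, 3, 2, 11)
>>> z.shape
(31, 2, 11, 23)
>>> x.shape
(11, 2, 11, 2)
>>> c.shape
(11, 3, 2)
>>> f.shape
(11, 3, 2, 3)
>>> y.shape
(2, 3, 3, 11, 31)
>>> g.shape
(11, 2, 11, 31)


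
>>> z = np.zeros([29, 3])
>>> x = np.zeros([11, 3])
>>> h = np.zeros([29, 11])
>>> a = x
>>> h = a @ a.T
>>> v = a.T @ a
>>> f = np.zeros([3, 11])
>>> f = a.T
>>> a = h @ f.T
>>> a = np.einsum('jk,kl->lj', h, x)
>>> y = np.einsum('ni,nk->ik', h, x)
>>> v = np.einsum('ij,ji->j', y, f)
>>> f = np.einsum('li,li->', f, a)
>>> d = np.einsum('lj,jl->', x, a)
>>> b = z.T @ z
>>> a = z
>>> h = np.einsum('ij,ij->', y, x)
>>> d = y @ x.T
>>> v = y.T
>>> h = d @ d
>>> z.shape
(29, 3)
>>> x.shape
(11, 3)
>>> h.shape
(11, 11)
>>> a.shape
(29, 3)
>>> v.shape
(3, 11)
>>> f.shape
()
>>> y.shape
(11, 3)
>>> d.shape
(11, 11)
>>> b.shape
(3, 3)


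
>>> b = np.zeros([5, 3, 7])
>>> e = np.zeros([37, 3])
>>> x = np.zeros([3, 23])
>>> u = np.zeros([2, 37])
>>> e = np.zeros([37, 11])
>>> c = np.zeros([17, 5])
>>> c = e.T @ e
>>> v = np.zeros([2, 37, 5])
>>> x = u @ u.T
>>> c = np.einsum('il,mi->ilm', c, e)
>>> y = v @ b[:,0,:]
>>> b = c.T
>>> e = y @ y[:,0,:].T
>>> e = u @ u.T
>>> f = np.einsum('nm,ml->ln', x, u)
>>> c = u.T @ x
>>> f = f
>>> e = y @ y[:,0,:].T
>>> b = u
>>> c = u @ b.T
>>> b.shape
(2, 37)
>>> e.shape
(2, 37, 2)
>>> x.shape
(2, 2)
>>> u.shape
(2, 37)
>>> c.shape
(2, 2)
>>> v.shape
(2, 37, 5)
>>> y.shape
(2, 37, 7)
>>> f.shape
(37, 2)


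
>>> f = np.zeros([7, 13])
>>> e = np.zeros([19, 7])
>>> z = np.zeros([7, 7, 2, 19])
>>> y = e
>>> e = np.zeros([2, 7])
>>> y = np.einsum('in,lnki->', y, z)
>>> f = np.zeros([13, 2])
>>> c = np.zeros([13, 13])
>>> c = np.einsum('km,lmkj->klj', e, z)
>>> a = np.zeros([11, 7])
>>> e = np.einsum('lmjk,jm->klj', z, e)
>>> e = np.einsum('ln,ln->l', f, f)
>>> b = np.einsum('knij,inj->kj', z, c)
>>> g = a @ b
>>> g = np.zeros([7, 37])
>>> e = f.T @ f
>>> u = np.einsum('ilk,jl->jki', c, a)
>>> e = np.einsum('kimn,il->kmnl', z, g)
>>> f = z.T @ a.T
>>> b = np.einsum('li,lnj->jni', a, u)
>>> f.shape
(19, 2, 7, 11)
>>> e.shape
(7, 2, 19, 37)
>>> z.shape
(7, 7, 2, 19)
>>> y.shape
()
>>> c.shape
(2, 7, 19)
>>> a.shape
(11, 7)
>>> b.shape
(2, 19, 7)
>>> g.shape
(7, 37)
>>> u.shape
(11, 19, 2)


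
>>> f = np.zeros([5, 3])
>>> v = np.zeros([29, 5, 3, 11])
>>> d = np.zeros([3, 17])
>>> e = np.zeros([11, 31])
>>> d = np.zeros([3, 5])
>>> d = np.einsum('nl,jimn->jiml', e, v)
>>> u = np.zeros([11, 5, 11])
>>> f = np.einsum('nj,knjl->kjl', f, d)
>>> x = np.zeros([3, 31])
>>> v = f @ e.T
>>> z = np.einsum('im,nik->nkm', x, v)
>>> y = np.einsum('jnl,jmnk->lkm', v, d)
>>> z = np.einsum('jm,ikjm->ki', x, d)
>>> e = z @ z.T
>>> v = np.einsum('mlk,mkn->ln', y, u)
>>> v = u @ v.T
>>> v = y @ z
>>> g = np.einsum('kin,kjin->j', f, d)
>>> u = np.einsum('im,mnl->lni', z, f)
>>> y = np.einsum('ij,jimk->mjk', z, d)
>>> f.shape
(29, 3, 31)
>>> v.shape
(11, 31, 29)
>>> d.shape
(29, 5, 3, 31)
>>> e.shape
(5, 5)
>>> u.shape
(31, 3, 5)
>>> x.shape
(3, 31)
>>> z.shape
(5, 29)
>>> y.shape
(3, 29, 31)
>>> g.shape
(5,)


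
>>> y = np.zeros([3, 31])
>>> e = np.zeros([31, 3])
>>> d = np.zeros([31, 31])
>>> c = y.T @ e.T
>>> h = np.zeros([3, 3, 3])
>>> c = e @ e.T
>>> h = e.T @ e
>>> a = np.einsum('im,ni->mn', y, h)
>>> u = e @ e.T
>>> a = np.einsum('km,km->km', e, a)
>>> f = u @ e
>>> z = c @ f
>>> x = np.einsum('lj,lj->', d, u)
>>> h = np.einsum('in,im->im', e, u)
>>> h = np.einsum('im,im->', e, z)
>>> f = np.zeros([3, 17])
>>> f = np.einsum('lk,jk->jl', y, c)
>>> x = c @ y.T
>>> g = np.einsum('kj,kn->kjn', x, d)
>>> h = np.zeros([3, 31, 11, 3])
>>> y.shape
(3, 31)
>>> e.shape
(31, 3)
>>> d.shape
(31, 31)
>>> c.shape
(31, 31)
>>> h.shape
(3, 31, 11, 3)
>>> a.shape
(31, 3)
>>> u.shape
(31, 31)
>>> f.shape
(31, 3)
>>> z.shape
(31, 3)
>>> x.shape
(31, 3)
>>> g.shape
(31, 3, 31)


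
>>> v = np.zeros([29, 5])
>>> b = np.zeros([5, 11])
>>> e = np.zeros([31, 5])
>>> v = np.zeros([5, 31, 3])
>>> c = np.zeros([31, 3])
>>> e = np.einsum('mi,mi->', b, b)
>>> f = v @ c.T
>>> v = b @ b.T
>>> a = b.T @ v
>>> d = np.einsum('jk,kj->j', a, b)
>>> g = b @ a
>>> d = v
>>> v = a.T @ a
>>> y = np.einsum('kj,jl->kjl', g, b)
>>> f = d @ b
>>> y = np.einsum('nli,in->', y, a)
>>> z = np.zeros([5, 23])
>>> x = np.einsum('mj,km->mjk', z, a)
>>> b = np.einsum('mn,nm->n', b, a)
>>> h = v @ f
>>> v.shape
(5, 5)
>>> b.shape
(11,)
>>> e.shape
()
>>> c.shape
(31, 3)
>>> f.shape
(5, 11)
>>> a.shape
(11, 5)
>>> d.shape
(5, 5)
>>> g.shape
(5, 5)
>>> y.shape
()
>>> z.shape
(5, 23)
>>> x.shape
(5, 23, 11)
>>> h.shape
(5, 11)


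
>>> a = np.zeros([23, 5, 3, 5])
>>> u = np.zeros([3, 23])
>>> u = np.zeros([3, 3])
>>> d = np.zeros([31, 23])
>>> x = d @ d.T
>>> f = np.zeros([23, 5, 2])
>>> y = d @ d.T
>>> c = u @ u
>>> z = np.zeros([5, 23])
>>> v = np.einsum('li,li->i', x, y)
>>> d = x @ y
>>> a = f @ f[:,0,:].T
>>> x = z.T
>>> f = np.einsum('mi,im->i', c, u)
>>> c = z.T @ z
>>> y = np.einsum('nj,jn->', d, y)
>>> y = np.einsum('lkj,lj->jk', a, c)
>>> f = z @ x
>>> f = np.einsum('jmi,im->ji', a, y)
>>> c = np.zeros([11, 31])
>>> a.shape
(23, 5, 23)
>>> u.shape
(3, 3)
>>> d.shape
(31, 31)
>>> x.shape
(23, 5)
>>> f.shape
(23, 23)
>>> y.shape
(23, 5)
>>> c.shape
(11, 31)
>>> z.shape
(5, 23)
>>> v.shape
(31,)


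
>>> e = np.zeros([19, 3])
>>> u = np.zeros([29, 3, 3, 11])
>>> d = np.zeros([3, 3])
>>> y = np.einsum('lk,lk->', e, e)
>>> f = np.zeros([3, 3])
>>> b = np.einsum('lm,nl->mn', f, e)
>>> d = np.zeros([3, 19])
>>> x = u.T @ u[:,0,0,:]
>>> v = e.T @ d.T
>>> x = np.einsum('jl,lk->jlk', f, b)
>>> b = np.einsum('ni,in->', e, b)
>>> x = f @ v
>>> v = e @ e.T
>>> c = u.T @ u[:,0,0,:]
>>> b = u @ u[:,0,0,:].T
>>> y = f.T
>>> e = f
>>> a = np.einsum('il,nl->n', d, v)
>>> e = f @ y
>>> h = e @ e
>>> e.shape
(3, 3)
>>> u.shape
(29, 3, 3, 11)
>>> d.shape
(3, 19)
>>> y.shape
(3, 3)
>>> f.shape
(3, 3)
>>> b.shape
(29, 3, 3, 29)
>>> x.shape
(3, 3)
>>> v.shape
(19, 19)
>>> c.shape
(11, 3, 3, 11)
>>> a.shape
(19,)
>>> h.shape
(3, 3)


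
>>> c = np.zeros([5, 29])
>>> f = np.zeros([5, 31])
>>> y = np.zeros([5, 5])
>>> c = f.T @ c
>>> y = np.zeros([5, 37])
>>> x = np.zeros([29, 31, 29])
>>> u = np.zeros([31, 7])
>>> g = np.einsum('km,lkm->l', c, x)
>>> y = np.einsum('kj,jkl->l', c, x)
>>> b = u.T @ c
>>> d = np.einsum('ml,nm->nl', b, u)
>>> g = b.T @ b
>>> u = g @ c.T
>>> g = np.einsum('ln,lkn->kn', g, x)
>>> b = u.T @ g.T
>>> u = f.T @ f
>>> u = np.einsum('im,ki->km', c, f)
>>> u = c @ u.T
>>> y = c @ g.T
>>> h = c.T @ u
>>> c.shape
(31, 29)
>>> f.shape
(5, 31)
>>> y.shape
(31, 31)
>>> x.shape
(29, 31, 29)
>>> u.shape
(31, 5)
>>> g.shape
(31, 29)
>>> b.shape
(31, 31)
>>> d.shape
(31, 29)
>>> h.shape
(29, 5)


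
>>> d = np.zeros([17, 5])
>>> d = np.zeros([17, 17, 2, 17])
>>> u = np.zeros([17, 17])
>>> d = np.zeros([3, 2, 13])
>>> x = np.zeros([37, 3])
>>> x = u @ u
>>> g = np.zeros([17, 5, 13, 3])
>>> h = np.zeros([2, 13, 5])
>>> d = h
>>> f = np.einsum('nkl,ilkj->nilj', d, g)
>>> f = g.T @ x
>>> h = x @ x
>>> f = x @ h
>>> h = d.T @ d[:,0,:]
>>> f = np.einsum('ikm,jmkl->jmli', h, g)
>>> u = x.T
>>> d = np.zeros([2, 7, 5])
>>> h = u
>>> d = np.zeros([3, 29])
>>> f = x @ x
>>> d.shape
(3, 29)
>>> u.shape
(17, 17)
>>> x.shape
(17, 17)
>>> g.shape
(17, 5, 13, 3)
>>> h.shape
(17, 17)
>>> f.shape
(17, 17)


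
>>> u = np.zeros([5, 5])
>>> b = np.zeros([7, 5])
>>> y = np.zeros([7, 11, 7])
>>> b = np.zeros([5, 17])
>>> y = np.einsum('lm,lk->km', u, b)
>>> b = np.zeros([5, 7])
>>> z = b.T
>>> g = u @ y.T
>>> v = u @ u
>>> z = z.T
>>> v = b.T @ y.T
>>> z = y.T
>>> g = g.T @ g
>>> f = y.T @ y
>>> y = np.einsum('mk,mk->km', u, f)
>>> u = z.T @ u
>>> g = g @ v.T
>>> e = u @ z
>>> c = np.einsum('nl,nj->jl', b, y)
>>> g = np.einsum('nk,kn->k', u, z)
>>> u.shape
(17, 5)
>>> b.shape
(5, 7)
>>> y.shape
(5, 5)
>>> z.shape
(5, 17)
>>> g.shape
(5,)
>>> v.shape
(7, 17)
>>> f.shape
(5, 5)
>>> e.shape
(17, 17)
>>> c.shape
(5, 7)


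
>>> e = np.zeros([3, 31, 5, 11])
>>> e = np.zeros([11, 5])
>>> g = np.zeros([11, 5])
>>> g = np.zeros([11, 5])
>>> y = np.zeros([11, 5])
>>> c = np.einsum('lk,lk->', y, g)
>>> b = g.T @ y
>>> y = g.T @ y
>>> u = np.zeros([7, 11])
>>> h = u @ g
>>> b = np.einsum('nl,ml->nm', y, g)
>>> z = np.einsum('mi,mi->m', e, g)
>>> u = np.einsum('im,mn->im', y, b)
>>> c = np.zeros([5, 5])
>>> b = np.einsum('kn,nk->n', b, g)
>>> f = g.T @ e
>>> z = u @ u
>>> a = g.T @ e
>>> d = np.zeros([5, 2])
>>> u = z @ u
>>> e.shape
(11, 5)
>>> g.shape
(11, 5)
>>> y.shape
(5, 5)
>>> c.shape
(5, 5)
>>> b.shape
(11,)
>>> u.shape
(5, 5)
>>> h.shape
(7, 5)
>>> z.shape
(5, 5)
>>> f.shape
(5, 5)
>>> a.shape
(5, 5)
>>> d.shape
(5, 2)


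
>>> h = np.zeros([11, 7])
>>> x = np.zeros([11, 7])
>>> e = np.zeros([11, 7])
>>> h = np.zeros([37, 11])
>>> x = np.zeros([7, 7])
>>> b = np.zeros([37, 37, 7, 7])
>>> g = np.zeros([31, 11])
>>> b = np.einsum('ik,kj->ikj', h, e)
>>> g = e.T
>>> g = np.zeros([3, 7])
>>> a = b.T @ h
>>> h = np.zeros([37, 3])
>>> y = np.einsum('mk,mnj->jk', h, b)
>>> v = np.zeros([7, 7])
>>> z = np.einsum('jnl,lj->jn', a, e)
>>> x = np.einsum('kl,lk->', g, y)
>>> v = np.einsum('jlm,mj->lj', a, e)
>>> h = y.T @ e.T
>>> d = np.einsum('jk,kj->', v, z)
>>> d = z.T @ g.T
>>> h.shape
(3, 11)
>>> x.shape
()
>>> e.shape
(11, 7)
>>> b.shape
(37, 11, 7)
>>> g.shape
(3, 7)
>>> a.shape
(7, 11, 11)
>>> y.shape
(7, 3)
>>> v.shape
(11, 7)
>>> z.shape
(7, 11)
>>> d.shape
(11, 3)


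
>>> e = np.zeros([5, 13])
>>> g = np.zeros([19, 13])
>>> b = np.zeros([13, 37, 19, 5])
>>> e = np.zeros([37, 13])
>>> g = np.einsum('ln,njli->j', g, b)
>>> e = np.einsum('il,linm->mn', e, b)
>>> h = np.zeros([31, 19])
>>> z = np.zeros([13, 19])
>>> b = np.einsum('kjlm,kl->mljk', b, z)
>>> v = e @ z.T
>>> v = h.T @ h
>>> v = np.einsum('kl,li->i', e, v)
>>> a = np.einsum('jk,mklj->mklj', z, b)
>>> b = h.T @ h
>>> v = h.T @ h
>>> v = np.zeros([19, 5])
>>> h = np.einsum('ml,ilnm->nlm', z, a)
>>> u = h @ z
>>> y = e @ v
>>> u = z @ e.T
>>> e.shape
(5, 19)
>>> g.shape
(37,)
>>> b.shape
(19, 19)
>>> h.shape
(37, 19, 13)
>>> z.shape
(13, 19)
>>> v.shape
(19, 5)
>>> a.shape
(5, 19, 37, 13)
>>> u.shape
(13, 5)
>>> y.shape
(5, 5)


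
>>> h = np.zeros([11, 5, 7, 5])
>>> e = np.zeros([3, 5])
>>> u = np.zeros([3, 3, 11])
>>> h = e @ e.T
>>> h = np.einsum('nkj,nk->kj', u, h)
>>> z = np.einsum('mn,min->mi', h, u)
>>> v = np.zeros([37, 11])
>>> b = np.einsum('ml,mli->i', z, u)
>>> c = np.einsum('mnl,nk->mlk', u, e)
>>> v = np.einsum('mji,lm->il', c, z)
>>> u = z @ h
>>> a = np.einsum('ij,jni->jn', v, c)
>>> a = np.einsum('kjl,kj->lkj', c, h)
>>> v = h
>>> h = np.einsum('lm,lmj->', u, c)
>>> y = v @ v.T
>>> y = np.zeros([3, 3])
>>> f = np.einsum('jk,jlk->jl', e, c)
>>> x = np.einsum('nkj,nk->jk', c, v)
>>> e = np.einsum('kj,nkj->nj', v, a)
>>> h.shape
()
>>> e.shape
(5, 11)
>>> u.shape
(3, 11)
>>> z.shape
(3, 3)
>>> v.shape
(3, 11)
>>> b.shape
(11,)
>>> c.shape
(3, 11, 5)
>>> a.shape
(5, 3, 11)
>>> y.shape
(3, 3)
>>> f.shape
(3, 11)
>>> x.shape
(5, 11)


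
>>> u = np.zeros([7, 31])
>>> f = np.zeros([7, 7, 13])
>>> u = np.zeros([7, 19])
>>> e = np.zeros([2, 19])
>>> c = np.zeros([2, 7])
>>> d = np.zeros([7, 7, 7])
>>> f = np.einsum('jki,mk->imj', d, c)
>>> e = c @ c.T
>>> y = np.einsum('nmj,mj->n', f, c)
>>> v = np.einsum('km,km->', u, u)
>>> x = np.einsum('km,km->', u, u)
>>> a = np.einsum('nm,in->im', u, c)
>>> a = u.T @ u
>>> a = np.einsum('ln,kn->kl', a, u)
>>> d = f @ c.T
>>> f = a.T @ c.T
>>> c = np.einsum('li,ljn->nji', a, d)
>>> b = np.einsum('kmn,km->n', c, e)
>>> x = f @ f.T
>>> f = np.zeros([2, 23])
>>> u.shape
(7, 19)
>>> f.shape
(2, 23)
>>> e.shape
(2, 2)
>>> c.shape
(2, 2, 19)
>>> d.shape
(7, 2, 2)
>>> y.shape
(7,)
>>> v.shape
()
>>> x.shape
(19, 19)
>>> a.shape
(7, 19)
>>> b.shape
(19,)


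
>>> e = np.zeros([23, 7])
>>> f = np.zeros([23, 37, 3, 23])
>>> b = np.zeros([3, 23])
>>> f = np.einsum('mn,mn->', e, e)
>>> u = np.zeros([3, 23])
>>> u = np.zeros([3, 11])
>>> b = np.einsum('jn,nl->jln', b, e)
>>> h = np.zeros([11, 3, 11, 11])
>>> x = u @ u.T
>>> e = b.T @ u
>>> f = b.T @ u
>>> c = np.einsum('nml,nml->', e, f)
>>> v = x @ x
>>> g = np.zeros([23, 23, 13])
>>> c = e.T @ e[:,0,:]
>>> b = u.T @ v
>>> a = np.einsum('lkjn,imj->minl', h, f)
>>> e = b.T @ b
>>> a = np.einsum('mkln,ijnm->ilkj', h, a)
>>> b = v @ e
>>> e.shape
(3, 3)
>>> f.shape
(23, 7, 11)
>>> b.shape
(3, 3)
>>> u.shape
(3, 11)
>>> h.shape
(11, 3, 11, 11)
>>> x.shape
(3, 3)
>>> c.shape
(11, 7, 11)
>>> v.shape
(3, 3)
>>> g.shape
(23, 23, 13)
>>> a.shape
(7, 11, 3, 23)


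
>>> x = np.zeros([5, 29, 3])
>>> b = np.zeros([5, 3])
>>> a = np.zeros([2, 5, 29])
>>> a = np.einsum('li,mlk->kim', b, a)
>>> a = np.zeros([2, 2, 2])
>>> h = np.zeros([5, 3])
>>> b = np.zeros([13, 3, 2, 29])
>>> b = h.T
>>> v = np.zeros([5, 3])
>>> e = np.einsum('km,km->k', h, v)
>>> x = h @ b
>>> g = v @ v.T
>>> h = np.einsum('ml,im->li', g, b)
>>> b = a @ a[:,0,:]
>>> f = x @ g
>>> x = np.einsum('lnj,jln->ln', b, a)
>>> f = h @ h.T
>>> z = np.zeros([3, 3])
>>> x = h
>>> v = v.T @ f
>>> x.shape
(5, 3)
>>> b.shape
(2, 2, 2)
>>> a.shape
(2, 2, 2)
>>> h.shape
(5, 3)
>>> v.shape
(3, 5)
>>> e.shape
(5,)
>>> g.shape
(5, 5)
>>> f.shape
(5, 5)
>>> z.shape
(3, 3)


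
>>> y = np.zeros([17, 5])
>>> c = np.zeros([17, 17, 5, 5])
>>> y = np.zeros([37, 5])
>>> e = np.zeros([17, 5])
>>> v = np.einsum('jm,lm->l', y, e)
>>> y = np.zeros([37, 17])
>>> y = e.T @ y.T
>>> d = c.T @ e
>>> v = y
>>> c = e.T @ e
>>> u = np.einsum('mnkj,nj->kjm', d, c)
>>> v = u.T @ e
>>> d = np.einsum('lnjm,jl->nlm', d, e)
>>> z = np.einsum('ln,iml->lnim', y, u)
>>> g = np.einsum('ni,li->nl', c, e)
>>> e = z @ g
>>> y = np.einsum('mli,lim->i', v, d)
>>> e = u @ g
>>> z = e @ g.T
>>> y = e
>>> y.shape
(17, 5, 17)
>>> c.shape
(5, 5)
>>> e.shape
(17, 5, 17)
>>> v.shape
(5, 5, 5)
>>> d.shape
(5, 5, 5)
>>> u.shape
(17, 5, 5)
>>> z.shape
(17, 5, 5)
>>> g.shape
(5, 17)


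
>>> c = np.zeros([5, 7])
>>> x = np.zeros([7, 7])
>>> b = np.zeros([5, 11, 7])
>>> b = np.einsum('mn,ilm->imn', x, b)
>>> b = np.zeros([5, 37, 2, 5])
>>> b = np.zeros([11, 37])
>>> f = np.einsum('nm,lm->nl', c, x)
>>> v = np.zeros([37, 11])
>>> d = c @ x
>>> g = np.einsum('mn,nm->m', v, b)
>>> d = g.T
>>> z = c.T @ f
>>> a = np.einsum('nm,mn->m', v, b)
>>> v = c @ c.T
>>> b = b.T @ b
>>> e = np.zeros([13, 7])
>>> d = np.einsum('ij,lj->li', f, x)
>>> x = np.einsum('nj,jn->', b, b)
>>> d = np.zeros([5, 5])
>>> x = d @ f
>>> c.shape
(5, 7)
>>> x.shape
(5, 7)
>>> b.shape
(37, 37)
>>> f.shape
(5, 7)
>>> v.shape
(5, 5)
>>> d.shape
(5, 5)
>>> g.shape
(37,)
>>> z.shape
(7, 7)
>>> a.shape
(11,)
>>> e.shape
(13, 7)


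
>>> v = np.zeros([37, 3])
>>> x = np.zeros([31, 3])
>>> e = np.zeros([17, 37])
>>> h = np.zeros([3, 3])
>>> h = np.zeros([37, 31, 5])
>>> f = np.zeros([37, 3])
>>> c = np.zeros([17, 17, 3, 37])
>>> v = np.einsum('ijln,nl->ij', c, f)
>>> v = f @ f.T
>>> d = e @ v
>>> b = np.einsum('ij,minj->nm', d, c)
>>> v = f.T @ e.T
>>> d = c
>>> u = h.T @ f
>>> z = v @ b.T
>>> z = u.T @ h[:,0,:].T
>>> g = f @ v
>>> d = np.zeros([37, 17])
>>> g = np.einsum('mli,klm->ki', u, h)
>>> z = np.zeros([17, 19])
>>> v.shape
(3, 17)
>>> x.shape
(31, 3)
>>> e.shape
(17, 37)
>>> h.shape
(37, 31, 5)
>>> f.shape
(37, 3)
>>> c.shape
(17, 17, 3, 37)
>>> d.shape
(37, 17)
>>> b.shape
(3, 17)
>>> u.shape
(5, 31, 3)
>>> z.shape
(17, 19)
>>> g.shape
(37, 3)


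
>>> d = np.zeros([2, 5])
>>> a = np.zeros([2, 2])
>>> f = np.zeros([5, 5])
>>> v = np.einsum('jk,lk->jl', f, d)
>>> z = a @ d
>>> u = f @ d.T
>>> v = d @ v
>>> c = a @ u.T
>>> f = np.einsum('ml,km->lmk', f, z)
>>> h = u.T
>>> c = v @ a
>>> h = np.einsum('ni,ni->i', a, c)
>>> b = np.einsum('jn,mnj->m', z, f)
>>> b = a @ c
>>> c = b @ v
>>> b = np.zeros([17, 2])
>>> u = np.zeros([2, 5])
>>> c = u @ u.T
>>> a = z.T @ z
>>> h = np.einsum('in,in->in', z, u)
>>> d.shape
(2, 5)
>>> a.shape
(5, 5)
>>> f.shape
(5, 5, 2)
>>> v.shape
(2, 2)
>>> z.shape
(2, 5)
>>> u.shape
(2, 5)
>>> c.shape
(2, 2)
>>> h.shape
(2, 5)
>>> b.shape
(17, 2)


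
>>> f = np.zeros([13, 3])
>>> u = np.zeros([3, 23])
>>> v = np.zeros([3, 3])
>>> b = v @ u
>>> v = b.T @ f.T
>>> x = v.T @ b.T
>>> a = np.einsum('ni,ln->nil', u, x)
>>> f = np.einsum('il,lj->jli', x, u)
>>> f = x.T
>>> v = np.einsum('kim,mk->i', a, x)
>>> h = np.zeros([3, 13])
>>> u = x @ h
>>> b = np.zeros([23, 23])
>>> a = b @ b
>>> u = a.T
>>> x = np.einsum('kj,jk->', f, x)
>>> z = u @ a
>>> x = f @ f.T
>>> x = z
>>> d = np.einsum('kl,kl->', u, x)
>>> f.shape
(3, 13)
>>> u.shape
(23, 23)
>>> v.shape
(23,)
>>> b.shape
(23, 23)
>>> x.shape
(23, 23)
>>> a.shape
(23, 23)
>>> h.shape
(3, 13)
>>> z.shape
(23, 23)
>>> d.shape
()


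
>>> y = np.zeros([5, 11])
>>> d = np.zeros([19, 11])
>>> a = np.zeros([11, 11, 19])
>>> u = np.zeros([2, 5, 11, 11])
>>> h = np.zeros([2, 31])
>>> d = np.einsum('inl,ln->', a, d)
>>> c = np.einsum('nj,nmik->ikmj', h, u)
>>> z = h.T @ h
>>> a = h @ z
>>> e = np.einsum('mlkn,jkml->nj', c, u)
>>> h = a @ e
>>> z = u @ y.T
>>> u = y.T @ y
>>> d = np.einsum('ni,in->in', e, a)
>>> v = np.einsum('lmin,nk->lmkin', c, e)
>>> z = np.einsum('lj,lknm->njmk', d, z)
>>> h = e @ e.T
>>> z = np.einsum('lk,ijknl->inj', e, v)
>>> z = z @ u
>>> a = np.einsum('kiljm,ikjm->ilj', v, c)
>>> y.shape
(5, 11)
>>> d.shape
(2, 31)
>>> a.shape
(11, 2, 5)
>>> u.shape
(11, 11)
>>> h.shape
(31, 31)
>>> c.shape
(11, 11, 5, 31)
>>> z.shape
(11, 5, 11)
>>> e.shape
(31, 2)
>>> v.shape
(11, 11, 2, 5, 31)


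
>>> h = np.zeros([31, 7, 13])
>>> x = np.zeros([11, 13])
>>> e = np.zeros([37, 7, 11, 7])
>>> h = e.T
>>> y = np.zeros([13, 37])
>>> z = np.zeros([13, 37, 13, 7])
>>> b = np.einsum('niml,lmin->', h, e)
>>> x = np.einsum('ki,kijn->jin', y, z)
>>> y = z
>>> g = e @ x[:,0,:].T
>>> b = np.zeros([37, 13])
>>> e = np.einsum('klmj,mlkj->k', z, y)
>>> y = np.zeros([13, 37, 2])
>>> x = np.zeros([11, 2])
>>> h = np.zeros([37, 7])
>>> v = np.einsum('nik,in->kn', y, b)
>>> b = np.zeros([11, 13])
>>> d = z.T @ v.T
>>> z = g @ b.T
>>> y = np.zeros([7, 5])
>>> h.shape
(37, 7)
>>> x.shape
(11, 2)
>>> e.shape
(13,)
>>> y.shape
(7, 5)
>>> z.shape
(37, 7, 11, 11)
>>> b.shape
(11, 13)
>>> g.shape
(37, 7, 11, 13)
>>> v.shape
(2, 13)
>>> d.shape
(7, 13, 37, 2)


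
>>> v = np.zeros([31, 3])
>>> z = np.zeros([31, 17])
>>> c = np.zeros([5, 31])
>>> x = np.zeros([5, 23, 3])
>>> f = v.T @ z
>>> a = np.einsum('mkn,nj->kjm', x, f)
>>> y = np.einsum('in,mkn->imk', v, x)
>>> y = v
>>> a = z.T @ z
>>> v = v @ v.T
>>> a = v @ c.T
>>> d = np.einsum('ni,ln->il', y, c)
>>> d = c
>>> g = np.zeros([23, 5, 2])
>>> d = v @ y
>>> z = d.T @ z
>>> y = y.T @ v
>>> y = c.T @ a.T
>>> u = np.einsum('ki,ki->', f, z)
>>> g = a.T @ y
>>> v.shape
(31, 31)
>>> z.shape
(3, 17)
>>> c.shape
(5, 31)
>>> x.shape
(5, 23, 3)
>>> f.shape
(3, 17)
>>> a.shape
(31, 5)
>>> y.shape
(31, 31)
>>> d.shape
(31, 3)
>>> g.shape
(5, 31)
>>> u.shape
()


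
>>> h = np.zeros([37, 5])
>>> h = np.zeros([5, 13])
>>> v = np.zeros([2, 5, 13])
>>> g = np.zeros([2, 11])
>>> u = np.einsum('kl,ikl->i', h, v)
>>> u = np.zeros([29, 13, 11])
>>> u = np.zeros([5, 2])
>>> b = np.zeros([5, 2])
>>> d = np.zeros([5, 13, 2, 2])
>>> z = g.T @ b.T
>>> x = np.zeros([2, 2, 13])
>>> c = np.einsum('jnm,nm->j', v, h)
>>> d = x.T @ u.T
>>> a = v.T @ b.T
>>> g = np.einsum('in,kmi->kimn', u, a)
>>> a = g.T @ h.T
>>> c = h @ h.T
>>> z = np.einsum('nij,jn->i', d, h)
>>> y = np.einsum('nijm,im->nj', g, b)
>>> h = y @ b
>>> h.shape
(13, 2)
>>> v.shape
(2, 5, 13)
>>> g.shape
(13, 5, 5, 2)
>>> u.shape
(5, 2)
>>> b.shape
(5, 2)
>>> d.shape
(13, 2, 5)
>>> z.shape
(2,)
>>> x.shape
(2, 2, 13)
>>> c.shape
(5, 5)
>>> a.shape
(2, 5, 5, 5)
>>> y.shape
(13, 5)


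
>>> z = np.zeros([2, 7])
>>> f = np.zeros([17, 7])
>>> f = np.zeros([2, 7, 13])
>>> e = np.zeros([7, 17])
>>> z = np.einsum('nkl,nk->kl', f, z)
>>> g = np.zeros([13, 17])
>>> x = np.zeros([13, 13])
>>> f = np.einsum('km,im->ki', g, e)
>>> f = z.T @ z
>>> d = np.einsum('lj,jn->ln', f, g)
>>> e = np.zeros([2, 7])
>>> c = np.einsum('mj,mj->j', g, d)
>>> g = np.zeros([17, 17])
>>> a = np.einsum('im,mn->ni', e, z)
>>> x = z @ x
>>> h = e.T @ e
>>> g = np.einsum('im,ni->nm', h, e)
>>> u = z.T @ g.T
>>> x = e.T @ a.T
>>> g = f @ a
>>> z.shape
(7, 13)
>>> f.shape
(13, 13)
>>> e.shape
(2, 7)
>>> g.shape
(13, 2)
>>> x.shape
(7, 13)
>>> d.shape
(13, 17)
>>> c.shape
(17,)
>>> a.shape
(13, 2)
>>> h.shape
(7, 7)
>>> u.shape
(13, 2)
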